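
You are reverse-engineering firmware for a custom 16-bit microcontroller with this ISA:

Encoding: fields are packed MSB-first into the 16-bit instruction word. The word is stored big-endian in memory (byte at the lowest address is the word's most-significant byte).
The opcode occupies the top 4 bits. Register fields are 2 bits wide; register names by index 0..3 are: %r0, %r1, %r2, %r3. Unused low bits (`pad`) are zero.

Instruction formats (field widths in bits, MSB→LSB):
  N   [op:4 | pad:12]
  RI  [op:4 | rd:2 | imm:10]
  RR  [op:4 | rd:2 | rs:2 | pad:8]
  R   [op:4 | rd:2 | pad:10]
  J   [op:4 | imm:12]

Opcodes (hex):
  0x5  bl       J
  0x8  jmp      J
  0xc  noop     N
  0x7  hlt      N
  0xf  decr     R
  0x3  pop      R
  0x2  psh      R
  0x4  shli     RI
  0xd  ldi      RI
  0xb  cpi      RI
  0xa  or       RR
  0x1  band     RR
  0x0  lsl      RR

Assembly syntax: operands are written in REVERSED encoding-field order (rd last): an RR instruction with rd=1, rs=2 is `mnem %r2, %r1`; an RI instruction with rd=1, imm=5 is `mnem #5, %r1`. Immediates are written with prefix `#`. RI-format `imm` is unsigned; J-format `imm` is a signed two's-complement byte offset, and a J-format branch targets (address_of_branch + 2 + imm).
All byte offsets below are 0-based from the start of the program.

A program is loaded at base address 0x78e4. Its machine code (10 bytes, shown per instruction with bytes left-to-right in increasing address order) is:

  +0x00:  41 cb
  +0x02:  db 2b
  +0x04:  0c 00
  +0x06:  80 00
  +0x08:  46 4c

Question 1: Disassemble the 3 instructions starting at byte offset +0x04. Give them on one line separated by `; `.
lsl %r0, %r3; jmp #0; shli #588, %r1

@+04  big-endian(0c 00) = 0x0c00
  op=0x0c00>>12=0x0 ⇒ lsl (RR)
  rd@[11:10]=0x3 ⇒ %r3
  rs@[9:8]=0x0 ⇒ %r0
@+06  big-endian(80 00) = 0x8000
  op=0x8000>>12=0x8 ⇒ jmp (J)
  imm@[11:0]=0x0 ⇒ #0
@+08  big-endian(46 4c) = 0x464c
  op=0x464c>>12=0x4 ⇒ shli (RI)
  rd@[11:10]=0x1 ⇒ %r1
  imm@[9:0]=0x24c ⇒ #588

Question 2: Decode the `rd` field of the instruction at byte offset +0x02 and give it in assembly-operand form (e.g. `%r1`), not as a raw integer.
+0x02: db 2b ⇒ word 0xdb2b (big)
  op=0xdb2b>>12=0xd ⇒ ldi (RI)
  rd@[11:10]=0x2 ⇒ %r2
  imm@[9:0]=0x32b ⇒ #811

%r2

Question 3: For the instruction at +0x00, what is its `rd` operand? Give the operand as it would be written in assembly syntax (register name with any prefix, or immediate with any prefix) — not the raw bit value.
[00] 41 cb → 0x41cb
  opcode bits[15:12]=0x4: shli/RI
  [11:10] rd=0 = %r0
  [9:0] imm=459 = #459

%r0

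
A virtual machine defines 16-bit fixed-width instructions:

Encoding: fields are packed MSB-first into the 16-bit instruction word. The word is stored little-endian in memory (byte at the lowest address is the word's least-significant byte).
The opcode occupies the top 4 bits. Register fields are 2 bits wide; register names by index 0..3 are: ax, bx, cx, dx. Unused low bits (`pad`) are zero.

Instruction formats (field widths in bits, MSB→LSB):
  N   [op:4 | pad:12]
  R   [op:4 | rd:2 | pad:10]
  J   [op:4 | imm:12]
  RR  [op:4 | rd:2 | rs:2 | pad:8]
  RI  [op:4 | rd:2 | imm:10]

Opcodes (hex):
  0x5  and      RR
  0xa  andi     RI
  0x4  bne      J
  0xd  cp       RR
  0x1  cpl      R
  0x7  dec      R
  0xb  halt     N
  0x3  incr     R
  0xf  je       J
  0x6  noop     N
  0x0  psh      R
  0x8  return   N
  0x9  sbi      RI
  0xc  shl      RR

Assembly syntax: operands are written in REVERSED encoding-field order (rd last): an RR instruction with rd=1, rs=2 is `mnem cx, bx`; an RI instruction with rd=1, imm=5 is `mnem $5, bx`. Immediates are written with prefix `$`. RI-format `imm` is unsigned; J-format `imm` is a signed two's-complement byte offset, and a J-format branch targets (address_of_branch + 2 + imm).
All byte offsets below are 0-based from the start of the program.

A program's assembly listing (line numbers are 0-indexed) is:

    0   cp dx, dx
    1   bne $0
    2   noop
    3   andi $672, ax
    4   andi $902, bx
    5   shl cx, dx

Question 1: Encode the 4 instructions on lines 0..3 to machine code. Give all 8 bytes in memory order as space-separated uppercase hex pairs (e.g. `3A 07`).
00 DF 00 40 00 60 A0 A2

0. cp fields op=0xd:4|rd=3:2|rs=3:2|pad=0:8 → word df00h → 00 df
1. bne fields op=0x4:4|imm=0:12 → word 4000h → 00 40
2. noop fields op=0x6:4|pad=0:12 → word 6000h → 00 60
3. andi fields op=0xa:4|rd=0:2|imm=672:10 → word a2a0h → a0 a2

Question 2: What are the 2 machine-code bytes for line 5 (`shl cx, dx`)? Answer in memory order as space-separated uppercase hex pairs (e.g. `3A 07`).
00 CE

L5: shl op=0xc:4|rd=3:2|rs=2:2|pad=0:8 ⇒ 0xce00 ⇒ little 00 ce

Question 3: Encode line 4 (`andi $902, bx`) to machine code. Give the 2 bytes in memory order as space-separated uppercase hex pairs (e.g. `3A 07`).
4. andi fields op=0xa:4|rd=1:2|imm=902:10 → word a786h → 86 a7

86 A7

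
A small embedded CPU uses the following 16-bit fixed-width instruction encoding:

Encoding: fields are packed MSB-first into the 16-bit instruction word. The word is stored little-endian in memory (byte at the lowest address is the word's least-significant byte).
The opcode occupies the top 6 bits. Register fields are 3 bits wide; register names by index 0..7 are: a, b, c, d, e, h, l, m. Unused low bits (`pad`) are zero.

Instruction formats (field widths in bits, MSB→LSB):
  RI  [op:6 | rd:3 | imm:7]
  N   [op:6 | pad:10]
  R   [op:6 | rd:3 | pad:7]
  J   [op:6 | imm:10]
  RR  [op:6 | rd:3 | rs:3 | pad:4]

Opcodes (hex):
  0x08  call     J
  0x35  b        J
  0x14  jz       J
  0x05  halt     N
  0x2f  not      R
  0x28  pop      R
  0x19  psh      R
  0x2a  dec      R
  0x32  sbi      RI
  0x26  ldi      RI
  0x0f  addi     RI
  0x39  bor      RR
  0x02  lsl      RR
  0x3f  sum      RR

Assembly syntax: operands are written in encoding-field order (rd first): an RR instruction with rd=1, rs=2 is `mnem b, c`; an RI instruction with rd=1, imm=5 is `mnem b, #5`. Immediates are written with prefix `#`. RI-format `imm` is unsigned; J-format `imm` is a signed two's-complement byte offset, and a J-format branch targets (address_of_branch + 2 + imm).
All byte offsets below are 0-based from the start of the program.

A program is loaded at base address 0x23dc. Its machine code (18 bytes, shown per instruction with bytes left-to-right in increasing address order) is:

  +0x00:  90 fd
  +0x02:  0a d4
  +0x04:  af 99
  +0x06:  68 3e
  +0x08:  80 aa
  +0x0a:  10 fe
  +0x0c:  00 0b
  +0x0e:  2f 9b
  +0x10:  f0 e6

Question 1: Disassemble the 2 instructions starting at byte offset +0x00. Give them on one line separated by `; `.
@+00  little-endian(90 fd) = 0xfd90
  top 6b → 0x3f → sum [RR]
  [9:7] rd=3 = d
  [6:4] rs=1 = b
@+02  little-endian(0a d4) = 0xd40a
  top 6b → 0x35 → b [J]
  [9:0] imm=10 = #10

sum d, b; b #10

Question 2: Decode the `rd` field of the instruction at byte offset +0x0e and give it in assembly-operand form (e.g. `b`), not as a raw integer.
off 0x0e: read 2f 9b as little → 0x9b2f
  op=0x9b2f>>10=0x26 ⇒ ldi (RI)
  rd: (w>>7)&0x7=0x6 → l
  imm: (w>>0)&0x7f=0x2f → #47

l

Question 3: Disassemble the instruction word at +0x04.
ldi d, #47

+0x04: af 99 ⇒ word 0x99af (little)
  opcode bits[15:10]=0x26: ldi/RI
  rd: (w>>7)&0x7=0x3 → d
  imm: (w>>0)&0x7f=0x2f → #47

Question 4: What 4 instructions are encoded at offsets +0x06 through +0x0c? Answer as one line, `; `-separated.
addi e, #104; dec h; sum e, b; lsl l, a

[06] 68 3e → 0x3e68
  top 6b → 0xf → addi [RI]
  rd: (w>>7)&0x7=0x4 → e
  imm: (w>>0)&0x7f=0x68 → #104
[08] 80 aa → 0xaa80
  top 6b → 0x2a → dec [R]
  rd: (w>>7)&0x7=0x5 → h
[0a] 10 fe → 0xfe10
  top 6b → 0x3f → sum [RR]
  rd: (w>>7)&0x7=0x4 → e
  rs: (w>>4)&0x7=0x1 → b
[0c] 00 0b → 0x0b00
  top 6b → 0x2 → lsl [RR]
  rd: (w>>7)&0x7=0x6 → l
  rs: (w>>4)&0x7=0x0 → a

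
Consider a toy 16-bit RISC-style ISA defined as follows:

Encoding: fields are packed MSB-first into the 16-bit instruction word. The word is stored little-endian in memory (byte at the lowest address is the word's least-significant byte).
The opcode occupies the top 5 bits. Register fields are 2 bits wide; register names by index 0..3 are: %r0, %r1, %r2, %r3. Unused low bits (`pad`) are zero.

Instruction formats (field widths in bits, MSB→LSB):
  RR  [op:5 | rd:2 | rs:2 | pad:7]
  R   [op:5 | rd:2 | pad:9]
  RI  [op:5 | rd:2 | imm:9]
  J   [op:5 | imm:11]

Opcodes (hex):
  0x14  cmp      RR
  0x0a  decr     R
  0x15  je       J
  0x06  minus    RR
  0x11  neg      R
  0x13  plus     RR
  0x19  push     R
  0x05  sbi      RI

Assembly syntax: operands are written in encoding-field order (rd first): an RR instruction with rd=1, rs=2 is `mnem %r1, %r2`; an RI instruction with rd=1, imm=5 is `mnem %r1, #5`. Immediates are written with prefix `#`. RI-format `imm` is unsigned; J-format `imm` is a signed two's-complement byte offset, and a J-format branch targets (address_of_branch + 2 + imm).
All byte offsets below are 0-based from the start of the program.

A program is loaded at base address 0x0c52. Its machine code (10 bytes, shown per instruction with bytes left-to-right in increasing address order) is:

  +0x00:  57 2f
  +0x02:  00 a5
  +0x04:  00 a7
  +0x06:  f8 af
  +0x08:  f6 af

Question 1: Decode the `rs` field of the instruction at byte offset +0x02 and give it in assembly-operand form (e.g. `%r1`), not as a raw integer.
%r2

off 0x02: read 00 a5 as little → 0xa500
  op=0xa500>>11=0x14 ⇒ cmp (RR)
  rd: (w>>9)&0x3=0x2 → %r2
  rs: (w>>7)&0x3=0x2 → %r2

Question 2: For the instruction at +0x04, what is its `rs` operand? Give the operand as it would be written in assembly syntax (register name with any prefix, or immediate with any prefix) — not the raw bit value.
off 0x04: read 00 a7 as little → 0xa700
  op=0xa700>>11=0x14 ⇒ cmp (RR)
  [10:9] rd=3 = %r3
  [8:7] rs=2 = %r2

%r2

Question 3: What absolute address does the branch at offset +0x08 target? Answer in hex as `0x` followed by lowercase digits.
0x0c52

off 0x08: read f6 af as little → 0xaff6
  top 5b → 0x15 → je [J]
  imm: (w>>0)&0x7ff=0x7f6 (s11→-10) → #-10
  target = base 0x0c52 + off 0x08 + 2 + imm -10 = 0x0c52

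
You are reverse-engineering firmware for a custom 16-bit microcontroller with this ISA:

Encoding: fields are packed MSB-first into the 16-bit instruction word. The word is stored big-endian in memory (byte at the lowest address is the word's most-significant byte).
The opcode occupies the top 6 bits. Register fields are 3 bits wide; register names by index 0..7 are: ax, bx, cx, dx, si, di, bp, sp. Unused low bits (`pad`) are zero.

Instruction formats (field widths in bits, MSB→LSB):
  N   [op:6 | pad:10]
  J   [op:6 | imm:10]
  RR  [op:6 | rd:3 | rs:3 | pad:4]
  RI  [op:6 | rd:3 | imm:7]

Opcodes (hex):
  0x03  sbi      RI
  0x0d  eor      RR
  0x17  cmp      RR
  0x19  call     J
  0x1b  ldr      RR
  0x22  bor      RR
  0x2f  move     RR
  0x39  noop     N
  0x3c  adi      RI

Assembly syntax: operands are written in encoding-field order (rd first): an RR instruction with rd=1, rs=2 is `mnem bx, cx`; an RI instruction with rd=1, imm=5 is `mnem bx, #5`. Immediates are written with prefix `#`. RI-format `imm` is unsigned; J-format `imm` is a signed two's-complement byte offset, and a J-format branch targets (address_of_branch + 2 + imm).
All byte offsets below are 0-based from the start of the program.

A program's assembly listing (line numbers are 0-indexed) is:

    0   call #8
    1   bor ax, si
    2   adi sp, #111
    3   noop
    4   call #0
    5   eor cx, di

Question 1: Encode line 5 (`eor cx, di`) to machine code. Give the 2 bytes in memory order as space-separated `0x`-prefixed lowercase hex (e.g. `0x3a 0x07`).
5. eor fields op=0xd:6|rd=2:3|rs=5:3|pad=0:4 → word 3550h → 35 50

0x35 0x50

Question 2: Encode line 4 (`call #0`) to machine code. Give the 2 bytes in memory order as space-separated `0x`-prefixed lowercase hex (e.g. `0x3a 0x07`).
line 4 (call): pack op=0x19:6|imm=0:10 = 0x6400; big→ 64 00

0x64 0x00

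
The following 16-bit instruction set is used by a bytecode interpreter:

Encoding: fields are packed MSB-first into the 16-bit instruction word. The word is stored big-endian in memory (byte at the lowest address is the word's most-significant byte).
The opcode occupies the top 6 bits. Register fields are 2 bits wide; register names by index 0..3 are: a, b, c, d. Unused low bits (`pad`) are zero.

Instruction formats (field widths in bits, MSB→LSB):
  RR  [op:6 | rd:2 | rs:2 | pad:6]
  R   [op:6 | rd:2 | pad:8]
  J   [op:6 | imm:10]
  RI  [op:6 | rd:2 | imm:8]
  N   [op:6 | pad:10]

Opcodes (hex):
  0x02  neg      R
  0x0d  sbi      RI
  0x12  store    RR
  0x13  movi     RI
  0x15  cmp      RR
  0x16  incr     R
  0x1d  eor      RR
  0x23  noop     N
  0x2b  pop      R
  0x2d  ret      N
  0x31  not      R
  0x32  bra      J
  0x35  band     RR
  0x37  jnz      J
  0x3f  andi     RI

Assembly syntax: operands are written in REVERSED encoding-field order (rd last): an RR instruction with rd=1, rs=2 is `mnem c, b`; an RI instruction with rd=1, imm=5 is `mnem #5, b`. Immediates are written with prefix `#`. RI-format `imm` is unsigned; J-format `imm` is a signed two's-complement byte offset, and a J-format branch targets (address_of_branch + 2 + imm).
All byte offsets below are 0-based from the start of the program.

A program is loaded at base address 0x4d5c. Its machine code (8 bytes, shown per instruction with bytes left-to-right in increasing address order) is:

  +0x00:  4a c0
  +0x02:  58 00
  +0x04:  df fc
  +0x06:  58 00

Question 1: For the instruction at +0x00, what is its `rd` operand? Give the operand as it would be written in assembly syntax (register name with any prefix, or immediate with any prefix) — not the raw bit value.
[00] 4a c0 → 0x4ac0
  top 6b → 0x12 → store [RR]
  [9:8] rd=2 = c
  [7:6] rs=3 = d

c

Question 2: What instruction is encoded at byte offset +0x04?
jnz #-4

off 0x04: read df fc as big → 0xdffc
  op=0xdffc>>10=0x37 ⇒ jnz (J)
  imm@[9:0]=0x3fc (s10→-4) ⇒ #-4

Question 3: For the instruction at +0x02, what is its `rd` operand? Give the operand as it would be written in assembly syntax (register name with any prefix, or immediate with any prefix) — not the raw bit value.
a

+0x02: 58 00 ⇒ word 0x5800 (big)
  opcode bits[15:10]=0x16: incr/R
  [9:8] rd=0 = a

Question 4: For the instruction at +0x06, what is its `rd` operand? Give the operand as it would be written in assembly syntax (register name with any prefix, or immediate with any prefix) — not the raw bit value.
+0x06: 58 00 ⇒ word 0x5800 (big)
  opcode bits[15:10]=0x16: incr/R
  rd: (w>>8)&0x3=0x0 → a

a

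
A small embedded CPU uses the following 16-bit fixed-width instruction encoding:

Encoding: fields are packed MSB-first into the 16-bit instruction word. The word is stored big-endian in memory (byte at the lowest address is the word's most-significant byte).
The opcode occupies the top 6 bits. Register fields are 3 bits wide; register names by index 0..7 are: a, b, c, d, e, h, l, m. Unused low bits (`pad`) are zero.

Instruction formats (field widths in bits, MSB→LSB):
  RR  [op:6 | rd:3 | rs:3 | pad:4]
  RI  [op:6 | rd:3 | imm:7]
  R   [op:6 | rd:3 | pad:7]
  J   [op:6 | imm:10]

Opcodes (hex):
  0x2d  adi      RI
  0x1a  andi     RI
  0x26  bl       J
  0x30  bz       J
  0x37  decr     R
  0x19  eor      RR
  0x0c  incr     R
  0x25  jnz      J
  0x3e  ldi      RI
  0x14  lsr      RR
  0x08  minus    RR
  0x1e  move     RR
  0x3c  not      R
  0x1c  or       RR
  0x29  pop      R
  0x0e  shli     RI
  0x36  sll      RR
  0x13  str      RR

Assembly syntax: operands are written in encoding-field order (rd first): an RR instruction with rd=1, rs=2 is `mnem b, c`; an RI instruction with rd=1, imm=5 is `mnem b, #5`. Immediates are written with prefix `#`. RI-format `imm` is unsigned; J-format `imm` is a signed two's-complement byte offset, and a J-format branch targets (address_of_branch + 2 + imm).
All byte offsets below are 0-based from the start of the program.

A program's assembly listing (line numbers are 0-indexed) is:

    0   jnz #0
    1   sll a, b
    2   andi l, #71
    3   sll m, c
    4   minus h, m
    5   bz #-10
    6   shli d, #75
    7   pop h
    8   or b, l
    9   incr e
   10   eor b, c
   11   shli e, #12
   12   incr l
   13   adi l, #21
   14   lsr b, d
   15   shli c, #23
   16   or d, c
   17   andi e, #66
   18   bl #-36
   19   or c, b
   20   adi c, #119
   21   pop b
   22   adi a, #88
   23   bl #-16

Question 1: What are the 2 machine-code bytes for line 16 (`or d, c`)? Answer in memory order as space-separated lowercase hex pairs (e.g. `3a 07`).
71 a0

L16: or op=0x1c:6|rd=3:3|rs=2:3|pad=0:4 ⇒ 0x71a0 ⇒ big 71 a0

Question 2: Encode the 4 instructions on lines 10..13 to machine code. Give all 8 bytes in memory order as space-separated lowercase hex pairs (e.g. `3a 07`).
L10: eor op=0x19:6|rd=1:3|rs=2:3|pad=0:4 ⇒ 0x64a0 ⇒ big 64 a0
L11: shli op=0xe:6|rd=4:3|imm=12:7 ⇒ 0x3a0c ⇒ big 3a 0c
L12: incr op=0xc:6|rd=6:3|pad=0:7 ⇒ 0x3300 ⇒ big 33 00
L13: adi op=0x2d:6|rd=6:3|imm=21:7 ⇒ 0xb715 ⇒ big b7 15

64 a0 3a 0c 33 00 b7 15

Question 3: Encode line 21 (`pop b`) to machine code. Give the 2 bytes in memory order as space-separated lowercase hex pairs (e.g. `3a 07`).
21. pop fields op=0x29:6|rd=1:3|pad=0:7 → word a480h → a4 80

a4 80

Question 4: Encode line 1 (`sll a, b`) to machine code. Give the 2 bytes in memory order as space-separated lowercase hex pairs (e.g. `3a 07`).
d8 10

L1: sll op=0x36:6|rd=0:3|rs=1:3|pad=0:4 ⇒ 0xd810 ⇒ big d8 10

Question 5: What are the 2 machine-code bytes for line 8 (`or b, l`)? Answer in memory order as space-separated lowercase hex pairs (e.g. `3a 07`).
70 e0

8. or fields op=0x1c:6|rd=1:3|rs=6:3|pad=0:4 → word 70e0h → 70 e0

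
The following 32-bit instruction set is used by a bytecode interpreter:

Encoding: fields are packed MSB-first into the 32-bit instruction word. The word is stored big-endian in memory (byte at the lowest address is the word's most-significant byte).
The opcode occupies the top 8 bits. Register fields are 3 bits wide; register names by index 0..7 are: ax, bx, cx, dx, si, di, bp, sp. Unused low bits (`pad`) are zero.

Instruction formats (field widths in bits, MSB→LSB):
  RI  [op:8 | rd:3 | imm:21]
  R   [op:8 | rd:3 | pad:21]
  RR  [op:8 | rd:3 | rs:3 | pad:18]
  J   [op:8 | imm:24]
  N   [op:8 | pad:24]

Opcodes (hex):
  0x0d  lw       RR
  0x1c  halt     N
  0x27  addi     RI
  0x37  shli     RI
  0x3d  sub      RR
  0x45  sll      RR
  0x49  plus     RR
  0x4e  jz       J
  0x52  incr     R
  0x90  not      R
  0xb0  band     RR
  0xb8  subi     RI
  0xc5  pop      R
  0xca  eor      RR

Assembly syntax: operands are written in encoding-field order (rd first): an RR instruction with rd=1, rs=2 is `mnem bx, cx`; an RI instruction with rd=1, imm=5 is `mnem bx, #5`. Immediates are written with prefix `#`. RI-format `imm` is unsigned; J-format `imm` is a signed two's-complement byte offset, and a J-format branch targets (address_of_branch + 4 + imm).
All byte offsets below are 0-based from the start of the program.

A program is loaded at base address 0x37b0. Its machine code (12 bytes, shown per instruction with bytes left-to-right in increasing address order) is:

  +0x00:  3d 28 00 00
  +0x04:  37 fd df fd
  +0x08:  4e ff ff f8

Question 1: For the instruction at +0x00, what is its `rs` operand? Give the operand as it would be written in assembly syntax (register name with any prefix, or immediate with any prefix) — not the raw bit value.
cx

@+00  big-endian(3d 28 00 00) = 0x3d280000
  opcode bits[31:24]=0x3d: sub/RR
  rd: (w>>21)&0x7=0x1 → bx
  rs: (w>>18)&0x7=0x2 → cx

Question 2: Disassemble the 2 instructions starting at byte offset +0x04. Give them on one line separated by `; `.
off 0x04: read 37 fd df fd as big → 0x37fddffd
  op=0x37fddffd>>24=0x37 ⇒ shli (RI)
  [23:21] rd=7 = sp
  [20:0] imm=1957885 = #1957885
off 0x08: read 4e ff ff f8 as big → 0x4efffff8
  op=0x4efffff8>>24=0x4e ⇒ jz (J)
  [23:0] imm=16777208 (s24→-8) = #-8

shli sp, #1957885; jz #-8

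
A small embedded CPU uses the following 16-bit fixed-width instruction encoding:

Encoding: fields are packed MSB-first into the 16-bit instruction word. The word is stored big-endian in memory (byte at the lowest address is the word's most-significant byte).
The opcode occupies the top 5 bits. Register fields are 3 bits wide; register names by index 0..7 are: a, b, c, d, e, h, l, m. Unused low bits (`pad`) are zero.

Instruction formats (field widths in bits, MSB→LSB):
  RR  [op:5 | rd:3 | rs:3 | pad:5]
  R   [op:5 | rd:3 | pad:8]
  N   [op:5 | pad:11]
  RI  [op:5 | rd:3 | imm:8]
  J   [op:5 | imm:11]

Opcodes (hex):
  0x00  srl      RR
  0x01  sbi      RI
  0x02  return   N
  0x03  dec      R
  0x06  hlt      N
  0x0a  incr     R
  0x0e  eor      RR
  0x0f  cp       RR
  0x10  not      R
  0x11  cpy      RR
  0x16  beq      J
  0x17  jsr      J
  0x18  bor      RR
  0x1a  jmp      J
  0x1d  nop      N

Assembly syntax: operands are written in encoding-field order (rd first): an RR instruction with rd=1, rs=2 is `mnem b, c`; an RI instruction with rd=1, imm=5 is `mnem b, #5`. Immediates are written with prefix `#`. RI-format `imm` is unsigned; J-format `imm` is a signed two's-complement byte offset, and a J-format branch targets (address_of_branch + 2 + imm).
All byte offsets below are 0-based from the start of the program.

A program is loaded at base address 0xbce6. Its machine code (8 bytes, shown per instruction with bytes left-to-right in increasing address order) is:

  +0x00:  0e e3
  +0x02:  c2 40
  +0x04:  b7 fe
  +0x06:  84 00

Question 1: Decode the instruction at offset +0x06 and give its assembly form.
+0x06: 84 00 ⇒ word 0x8400 (big)
  op=0x8400>>11=0x10 ⇒ not (R)
  rd@[10:8]=0x4 ⇒ e

not e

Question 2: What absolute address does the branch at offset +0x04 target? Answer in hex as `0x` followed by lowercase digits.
off 0x04: read b7 fe as big → 0xb7fe
  op=0xb7fe>>11=0x16 ⇒ beq (J)
  [10:0] imm=2046 (s11→-2) = #-2
  target = base 0xbce6 + off 0x04 + 2 + imm -2 = 0xbcea

0xbcea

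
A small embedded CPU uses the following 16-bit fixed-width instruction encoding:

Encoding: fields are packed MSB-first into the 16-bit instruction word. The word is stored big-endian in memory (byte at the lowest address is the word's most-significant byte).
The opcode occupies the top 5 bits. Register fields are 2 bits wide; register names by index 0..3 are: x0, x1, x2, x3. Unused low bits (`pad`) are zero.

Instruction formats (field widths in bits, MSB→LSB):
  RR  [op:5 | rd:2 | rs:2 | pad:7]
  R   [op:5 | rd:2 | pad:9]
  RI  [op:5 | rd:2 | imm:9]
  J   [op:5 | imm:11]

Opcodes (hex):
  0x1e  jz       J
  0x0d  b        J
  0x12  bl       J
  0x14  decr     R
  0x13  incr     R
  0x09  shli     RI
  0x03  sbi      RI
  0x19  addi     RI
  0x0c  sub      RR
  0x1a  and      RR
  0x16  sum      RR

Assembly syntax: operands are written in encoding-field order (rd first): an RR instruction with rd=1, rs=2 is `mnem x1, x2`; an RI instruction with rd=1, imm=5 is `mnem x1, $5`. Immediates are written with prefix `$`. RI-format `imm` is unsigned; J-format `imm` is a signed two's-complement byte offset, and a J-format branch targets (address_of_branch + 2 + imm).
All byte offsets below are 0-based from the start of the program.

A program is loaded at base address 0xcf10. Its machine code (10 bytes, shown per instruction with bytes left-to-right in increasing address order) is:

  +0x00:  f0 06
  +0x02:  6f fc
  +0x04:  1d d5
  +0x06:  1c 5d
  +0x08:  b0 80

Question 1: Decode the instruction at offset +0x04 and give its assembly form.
off 0x04: read 1d d5 as big → 0x1dd5
  op=0x1dd5>>11=0x3 ⇒ sbi (RI)
  rd: (w>>9)&0x3=0x2 → x2
  imm: (w>>0)&0x1ff=0x1d5 → $469

sbi x2, $469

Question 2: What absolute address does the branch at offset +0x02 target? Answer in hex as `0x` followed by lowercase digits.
@+02  big-endian(6f fc) = 0x6ffc
  opcode bits[15:11]=0xd: b/J
  imm@[10:0]=0x7fc (s11→-4) ⇒ $-4
  target = base 0xcf10 + off 0x02 + 2 + imm -4 = 0xcf10

0xcf10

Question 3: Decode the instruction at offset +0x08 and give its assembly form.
sum x0, x1

@+08  big-endian(b0 80) = 0xb080
  top 5b → 0x16 → sum [RR]
  [10:9] rd=0 = x0
  [8:7] rs=1 = x1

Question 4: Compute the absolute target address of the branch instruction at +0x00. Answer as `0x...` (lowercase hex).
off 0x00: read f0 06 as big → 0xf006
  op=0xf006>>11=0x1e ⇒ jz (J)
  [10:0] imm=6 = $6
  target = base 0xcf10 + off 0x00 + 2 + imm 6 = 0xcf18

0xcf18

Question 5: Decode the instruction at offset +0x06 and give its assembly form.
sbi x2, $93

off 0x06: read 1c 5d as big → 0x1c5d
  opcode bits[15:11]=0x3: sbi/RI
  [10:9] rd=2 = x2
  [8:0] imm=93 = $93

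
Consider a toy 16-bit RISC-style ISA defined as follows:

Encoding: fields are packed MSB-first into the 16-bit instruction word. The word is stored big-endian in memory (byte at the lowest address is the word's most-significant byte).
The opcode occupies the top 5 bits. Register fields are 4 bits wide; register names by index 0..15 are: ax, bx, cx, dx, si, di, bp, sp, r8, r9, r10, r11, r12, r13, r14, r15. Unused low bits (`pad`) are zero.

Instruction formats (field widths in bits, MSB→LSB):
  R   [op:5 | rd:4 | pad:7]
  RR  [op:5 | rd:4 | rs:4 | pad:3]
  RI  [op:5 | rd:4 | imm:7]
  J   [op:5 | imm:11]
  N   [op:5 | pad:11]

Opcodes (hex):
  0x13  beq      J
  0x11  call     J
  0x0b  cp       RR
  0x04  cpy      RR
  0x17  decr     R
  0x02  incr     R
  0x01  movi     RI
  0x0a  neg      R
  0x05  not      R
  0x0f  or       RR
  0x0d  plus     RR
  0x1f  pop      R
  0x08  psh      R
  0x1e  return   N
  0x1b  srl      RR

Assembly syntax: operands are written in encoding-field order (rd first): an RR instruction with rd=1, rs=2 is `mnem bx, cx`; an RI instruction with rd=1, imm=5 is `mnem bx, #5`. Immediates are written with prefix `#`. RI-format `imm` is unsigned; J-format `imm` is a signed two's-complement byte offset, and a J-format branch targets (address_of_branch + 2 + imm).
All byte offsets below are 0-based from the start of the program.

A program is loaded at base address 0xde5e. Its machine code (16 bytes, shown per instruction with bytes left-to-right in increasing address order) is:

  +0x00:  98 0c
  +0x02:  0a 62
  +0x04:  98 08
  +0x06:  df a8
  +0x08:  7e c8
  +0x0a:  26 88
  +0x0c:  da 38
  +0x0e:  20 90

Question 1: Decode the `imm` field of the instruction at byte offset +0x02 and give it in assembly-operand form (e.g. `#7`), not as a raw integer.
#98

+0x02: 0a 62 ⇒ word 0x0a62 (big)
  opcode bits[15:11]=0x1: movi/RI
  rd: (w>>7)&0xf=0x4 → si
  imm: (w>>0)&0x7f=0x62 → #98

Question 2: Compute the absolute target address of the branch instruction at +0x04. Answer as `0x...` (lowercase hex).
0xde6c

+0x04: 98 08 ⇒ word 0x9808 (big)
  op=0x9808>>11=0x13 ⇒ beq (J)
  [10:0] imm=8 = #8
  target = base 0xde5e + off 0x04 + 2 + imm 8 = 0xde6c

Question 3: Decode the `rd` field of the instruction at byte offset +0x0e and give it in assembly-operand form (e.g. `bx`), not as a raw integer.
[0e] 20 90 → 0x2090
  top 5b → 0x4 → cpy [RR]
  [10:7] rd=1 = bx
  [6:3] rs=2 = cx

bx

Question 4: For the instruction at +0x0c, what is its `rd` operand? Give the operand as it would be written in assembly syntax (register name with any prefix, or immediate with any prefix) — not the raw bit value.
si

+0x0c: da 38 ⇒ word 0xda38 (big)
  top 5b → 0x1b → srl [RR]
  [10:7] rd=4 = si
  [6:3] rs=7 = sp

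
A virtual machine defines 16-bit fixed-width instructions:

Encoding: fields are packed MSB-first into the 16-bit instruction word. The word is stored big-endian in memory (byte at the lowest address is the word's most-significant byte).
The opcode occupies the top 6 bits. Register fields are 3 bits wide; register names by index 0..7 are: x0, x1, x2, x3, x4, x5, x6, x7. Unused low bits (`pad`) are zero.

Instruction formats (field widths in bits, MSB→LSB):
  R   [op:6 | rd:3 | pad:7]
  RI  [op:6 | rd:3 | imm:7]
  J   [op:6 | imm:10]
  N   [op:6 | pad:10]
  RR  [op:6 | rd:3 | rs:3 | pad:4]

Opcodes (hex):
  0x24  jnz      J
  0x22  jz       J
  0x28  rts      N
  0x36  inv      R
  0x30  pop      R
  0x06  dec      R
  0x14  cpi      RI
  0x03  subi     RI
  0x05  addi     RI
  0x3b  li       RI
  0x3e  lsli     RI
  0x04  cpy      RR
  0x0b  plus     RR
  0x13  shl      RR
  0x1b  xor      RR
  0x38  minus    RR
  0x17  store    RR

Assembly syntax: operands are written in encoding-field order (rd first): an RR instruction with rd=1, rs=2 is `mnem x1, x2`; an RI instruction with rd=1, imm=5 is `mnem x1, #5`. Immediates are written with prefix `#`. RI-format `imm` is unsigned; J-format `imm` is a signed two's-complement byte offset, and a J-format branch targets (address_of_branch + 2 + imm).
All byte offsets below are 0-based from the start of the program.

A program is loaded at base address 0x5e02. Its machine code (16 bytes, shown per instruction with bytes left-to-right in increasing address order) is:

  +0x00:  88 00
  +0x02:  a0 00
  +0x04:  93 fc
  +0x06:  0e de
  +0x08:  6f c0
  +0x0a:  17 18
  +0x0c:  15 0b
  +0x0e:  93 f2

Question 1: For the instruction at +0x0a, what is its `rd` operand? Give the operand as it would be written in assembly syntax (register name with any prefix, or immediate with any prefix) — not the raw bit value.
@+0a  big-endian(17 18) = 0x1718
  top 6b → 0x5 → addi [RI]
  rd: (w>>7)&0x7=0x6 → x6
  imm: (w>>0)&0x7f=0x18 → #24

x6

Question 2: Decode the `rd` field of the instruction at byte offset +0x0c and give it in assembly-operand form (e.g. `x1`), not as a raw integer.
[0c] 15 0b → 0x150b
  op=0x150b>>10=0x5 ⇒ addi (RI)
  rd: (w>>7)&0x7=0x2 → x2
  imm: (w>>0)&0x7f=0xb → #11

x2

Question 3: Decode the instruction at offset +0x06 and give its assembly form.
subi x5, #94

off 0x06: read 0e de as big → 0x0ede
  top 6b → 0x3 → subi [RI]
  [9:7] rd=5 = x5
  [6:0] imm=94 = #94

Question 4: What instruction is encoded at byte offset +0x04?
off 0x04: read 93 fc as big → 0x93fc
  top 6b → 0x24 → jnz [J]
  [9:0] imm=1020 (s10→-4) = #-4

jnz #-4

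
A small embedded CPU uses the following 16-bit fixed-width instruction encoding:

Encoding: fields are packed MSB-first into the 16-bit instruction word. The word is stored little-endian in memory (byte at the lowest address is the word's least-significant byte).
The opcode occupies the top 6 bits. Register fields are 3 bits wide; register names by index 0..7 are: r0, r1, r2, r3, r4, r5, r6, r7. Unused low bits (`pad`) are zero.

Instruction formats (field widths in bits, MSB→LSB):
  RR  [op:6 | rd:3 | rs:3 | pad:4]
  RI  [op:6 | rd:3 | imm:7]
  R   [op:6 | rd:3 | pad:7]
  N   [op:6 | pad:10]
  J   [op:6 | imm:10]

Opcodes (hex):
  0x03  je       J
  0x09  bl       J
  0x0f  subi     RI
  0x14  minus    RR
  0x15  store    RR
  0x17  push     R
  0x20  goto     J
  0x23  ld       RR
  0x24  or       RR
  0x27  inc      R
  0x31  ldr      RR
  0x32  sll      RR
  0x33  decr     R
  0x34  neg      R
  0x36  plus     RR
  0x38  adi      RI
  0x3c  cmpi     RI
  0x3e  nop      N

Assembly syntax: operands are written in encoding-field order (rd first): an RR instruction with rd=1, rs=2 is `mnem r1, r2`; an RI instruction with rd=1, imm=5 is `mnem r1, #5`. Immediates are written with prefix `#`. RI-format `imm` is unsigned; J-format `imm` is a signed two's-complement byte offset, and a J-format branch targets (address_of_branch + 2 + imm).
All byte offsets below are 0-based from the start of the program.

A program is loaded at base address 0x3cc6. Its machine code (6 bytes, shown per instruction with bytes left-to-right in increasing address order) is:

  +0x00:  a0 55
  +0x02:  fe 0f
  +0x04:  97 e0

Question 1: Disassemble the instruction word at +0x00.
off 0x00: read a0 55 as little → 0x55a0
  opcode bits[15:10]=0x15: store/RR
  rd: (w>>7)&0x7=0x3 → r3
  rs: (w>>4)&0x7=0x2 → r2

store r3, r2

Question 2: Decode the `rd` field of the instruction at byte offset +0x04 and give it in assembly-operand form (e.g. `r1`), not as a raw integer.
[04] 97 e0 → 0xe097
  top 6b → 0x38 → adi [RI]
  rd: (w>>7)&0x7=0x1 → r1
  imm: (w>>0)&0x7f=0x17 → #23

r1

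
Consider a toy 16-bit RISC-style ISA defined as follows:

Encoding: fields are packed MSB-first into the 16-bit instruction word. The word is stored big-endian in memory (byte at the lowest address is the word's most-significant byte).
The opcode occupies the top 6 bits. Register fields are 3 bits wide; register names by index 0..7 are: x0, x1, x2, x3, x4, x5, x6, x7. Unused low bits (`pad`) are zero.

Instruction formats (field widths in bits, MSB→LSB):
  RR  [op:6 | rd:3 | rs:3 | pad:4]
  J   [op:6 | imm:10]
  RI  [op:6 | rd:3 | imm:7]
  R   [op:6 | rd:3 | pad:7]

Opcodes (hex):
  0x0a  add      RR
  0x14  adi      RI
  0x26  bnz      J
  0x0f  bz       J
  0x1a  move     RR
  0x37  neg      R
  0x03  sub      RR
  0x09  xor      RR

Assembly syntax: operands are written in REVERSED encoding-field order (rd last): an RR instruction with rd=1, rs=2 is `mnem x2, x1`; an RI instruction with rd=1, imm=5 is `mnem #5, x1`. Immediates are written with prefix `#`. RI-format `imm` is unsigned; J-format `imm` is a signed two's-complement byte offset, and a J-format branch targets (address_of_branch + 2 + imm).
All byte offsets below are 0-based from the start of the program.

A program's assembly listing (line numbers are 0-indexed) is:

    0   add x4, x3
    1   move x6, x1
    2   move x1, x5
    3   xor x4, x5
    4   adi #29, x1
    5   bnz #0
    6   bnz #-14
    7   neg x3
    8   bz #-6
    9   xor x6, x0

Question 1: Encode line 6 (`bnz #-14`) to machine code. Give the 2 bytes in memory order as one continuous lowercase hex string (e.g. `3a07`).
9bf2

line 6 (bnz): pack op=0x26:6|imm=-14:10 = 0x9bf2; big→ 9b f2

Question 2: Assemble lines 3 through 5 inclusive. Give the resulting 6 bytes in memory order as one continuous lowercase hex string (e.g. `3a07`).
26c0509d9800

L3: xor op=0x9:6|rd=5:3|rs=4:3|pad=0:4 ⇒ 0x26c0 ⇒ big 26 c0
L4: adi op=0x14:6|rd=1:3|imm=29:7 ⇒ 0x509d ⇒ big 50 9d
L5: bnz op=0x26:6|imm=0:10 ⇒ 0x9800 ⇒ big 98 00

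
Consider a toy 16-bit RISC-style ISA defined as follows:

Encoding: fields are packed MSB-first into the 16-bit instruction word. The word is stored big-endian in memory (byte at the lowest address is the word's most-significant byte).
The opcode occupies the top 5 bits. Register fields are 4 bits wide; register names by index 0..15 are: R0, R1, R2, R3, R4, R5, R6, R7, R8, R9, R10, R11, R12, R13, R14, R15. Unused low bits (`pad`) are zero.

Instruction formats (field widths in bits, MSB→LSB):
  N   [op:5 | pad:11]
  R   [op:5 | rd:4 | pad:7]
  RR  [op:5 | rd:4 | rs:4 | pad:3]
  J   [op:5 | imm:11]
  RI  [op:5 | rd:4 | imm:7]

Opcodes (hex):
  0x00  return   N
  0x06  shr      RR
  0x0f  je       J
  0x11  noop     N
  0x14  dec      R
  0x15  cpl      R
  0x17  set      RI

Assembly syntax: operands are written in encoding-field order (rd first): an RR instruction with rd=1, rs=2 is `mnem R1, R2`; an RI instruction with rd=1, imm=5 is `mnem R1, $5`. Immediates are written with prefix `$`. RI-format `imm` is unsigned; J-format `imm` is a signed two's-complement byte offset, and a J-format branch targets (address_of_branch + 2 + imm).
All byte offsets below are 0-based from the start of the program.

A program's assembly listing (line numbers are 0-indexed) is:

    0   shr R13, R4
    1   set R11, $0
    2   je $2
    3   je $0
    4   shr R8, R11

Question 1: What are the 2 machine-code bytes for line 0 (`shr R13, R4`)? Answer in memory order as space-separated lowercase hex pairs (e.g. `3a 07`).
line 0 (shr): pack op=0x6:5|rd=13:4|rs=4:4|pad=0:3 = 0x36a0; big→ 36 a0

36 a0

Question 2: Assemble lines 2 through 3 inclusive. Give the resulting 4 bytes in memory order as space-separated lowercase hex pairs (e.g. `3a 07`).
78 02 78 00

2. je fields op=0xf:5|imm=2:11 → word 7802h → 78 02
3. je fields op=0xf:5|imm=0:11 → word 7800h → 78 00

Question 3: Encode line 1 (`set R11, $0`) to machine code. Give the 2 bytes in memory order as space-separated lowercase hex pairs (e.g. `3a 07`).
1. set fields op=0x17:5|rd=11:4|imm=0:7 → word bd80h → bd 80

bd 80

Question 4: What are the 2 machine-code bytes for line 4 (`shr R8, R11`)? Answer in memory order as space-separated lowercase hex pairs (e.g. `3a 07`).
34 58

line 4 (shr): pack op=0x6:5|rd=8:4|rs=11:4|pad=0:3 = 0x3458; big→ 34 58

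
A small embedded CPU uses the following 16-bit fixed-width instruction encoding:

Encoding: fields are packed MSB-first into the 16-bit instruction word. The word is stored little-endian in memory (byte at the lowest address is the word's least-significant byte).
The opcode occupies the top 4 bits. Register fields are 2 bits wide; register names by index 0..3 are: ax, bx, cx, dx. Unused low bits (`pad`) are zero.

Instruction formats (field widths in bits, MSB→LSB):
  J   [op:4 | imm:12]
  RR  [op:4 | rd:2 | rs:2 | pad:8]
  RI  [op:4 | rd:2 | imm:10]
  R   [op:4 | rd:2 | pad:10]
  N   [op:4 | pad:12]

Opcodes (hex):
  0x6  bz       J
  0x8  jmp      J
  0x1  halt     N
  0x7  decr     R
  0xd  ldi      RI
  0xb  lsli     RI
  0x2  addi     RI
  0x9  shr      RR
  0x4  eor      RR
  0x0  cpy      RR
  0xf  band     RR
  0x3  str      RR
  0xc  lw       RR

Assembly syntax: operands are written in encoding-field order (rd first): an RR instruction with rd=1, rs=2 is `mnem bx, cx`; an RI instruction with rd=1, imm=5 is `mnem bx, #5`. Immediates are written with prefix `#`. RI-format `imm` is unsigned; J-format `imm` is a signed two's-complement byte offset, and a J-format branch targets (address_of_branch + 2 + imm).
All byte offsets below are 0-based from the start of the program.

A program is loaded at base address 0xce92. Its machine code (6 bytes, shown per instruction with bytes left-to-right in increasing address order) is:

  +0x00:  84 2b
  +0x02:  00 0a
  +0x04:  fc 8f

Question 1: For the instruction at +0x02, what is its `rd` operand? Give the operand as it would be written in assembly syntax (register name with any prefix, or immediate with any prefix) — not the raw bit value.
cx

[02] 00 0a → 0x0a00
  opcode bits[15:12]=0x0: cpy/RR
  rd@[11:10]=0x2 ⇒ cx
  rs@[9:8]=0x2 ⇒ cx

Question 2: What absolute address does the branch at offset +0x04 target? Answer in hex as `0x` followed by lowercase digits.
0xce94

@+04  little-endian(fc 8f) = 0x8ffc
  op=0x8ffc>>12=0x8 ⇒ jmp (J)
  [11:0] imm=4092 (s12→-4) = #-4
  target = base 0xce92 + off 0x04 + 2 + imm -4 = 0xce94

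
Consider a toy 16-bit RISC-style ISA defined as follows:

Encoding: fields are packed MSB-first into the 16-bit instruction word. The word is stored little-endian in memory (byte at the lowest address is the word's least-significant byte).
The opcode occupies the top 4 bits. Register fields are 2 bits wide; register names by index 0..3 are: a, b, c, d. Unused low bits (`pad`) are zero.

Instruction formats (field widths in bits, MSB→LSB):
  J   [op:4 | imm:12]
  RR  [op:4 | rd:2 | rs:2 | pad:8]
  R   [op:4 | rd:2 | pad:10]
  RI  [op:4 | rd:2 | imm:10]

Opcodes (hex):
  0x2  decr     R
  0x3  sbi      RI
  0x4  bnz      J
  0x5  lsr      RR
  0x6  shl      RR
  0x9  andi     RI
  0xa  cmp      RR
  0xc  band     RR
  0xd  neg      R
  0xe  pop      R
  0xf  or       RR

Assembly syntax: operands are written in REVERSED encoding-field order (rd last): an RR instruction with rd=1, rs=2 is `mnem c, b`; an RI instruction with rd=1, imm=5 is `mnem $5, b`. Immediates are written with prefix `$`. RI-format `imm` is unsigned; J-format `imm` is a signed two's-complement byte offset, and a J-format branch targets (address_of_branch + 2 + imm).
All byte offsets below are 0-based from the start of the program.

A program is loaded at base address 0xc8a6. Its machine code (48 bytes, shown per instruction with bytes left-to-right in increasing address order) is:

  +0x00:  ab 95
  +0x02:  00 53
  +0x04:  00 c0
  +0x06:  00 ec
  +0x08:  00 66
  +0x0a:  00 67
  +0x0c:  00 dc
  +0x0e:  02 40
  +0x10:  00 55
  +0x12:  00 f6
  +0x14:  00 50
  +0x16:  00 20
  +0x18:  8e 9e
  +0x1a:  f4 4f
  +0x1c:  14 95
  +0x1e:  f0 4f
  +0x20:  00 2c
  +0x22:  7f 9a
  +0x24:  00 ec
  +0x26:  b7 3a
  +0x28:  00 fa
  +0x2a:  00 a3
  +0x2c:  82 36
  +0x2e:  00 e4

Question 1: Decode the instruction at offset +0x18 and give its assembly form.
andi $654, d

off 0x18: read 8e 9e as little → 0x9e8e
  op=0x9e8e>>12=0x9 ⇒ andi (RI)
  rd@[11:10]=0x3 ⇒ d
  imm@[9:0]=0x28e ⇒ $654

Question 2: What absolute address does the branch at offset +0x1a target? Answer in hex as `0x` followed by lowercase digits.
off 0x1a: read f4 4f as little → 0x4ff4
  op=0x4ff4>>12=0x4 ⇒ bnz (J)
  [11:0] imm=4084 (s12→-12) = $-12
  target = base 0xc8a6 + off 0x1a + 2 + imm -12 = 0xc8b6

0xc8b6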